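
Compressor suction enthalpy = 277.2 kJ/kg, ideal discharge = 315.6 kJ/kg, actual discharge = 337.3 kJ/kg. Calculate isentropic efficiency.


dh_ideal = 315.6 - 277.2 = 38.4 kJ/kg
dh_actual = 337.3 - 277.2 = 60.1 kJ/kg
eta_s = dh_ideal / dh_actual = 38.4 / 60.1
eta_s = 0.6389

0.6389


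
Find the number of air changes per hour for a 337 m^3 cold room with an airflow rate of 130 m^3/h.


ACH = flow / volume
ACH = 130 / 337
ACH = 0.386

0.386


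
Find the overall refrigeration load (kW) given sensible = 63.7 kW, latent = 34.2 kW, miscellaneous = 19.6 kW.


Q_total = Q_s + Q_l + Q_misc
Q_total = 63.7 + 34.2 + 19.6
Q_total = 117.5 kW

117.5


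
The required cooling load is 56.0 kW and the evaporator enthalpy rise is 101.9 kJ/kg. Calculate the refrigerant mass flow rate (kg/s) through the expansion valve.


m_dot = Q / dh
m_dot = 56.0 / 101.9
m_dot = 0.5496 kg/s

0.5496


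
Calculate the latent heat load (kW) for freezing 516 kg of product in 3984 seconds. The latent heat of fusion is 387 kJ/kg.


Q_lat = m * h_fg / t
Q_lat = 516 * 387 / 3984
Q_lat = 50.12 kW

50.12


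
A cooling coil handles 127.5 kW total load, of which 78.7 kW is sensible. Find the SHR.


SHR = Q_sensible / Q_total
SHR = 78.7 / 127.5
SHR = 0.617

0.617


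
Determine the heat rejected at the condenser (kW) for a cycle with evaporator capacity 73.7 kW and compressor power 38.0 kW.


Q_cond = Q_evap + W
Q_cond = 73.7 + 38.0
Q_cond = 111.7 kW

111.7


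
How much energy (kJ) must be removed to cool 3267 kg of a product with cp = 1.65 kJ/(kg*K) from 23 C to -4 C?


dT = 23 - (-4) = 27 K
Q = m * cp * dT = 3267 * 1.65 * 27
Q = 145545 kJ

145545


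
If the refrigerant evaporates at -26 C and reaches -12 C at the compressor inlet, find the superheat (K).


Superheat = T_suction - T_evap
Superheat = -12 - (-26)
Superheat = 14 K

14


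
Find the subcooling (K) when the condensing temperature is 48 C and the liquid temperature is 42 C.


Subcooling = T_cond - T_liquid
Subcooling = 48 - 42
Subcooling = 6 K

6


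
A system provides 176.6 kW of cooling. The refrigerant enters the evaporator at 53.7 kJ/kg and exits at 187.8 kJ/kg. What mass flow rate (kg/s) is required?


dh = 187.8 - 53.7 = 134.1 kJ/kg
m_dot = Q / dh = 176.6 / 134.1 = 1.3169 kg/s

1.3169


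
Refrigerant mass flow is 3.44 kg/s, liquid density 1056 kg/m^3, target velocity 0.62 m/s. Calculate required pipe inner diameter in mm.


A = m_dot / (rho * v) = 3.44 / (1056 * 0.62) = 0.005254154448 m^2
d = sqrt(4*A/pi) * 1000
d = 81.8 mm

81.8


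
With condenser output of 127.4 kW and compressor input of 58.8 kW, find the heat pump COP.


COP_hp = Q_cond / W
COP_hp = 127.4 / 58.8
COP_hp = 2.167

2.167


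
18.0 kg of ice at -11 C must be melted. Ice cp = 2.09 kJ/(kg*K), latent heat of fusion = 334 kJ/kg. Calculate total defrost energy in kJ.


Sensible heat = cp * dT = 2.09 * 11 = 22.99 kJ/kg
Total per kg = 22.99 + 334 = 356.99 kJ/kg
Q = m * total = 18.0 * 356.99
Q = 6425.8 kJ

6425.8


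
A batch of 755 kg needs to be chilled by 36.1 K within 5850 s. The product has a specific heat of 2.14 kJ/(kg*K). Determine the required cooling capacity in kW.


Q = m * cp * dT / t
Q = 755 * 2.14 * 36.1 / 5850
Q = 9.97 kW

9.97


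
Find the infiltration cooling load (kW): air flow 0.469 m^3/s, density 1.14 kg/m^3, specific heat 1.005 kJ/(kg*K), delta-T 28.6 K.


Q = V_dot * rho * cp * dT
Q = 0.469 * 1.14 * 1.005 * 28.6
Q = 15.368 kW

15.368


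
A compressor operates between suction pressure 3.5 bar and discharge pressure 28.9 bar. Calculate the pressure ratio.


PR = P_high / P_low
PR = 28.9 / 3.5
PR = 8.257

8.257


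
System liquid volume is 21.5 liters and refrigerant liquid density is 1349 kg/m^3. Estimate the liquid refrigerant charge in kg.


Charge = V * rho / 1000
Charge = 21.5 * 1349 / 1000
Charge = 29.0 kg

29.0


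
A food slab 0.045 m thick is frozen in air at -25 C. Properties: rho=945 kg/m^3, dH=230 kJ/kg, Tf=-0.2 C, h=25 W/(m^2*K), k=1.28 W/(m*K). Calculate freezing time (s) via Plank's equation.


dT = -0.2 - (-25) = 24.8 K
term1 = a/(2h) = 0.045/(2*25) = 0.0009
term2 = a^2/(8k) = 0.045^2/(8*1.28) = 0.0001977539062
t = rho*dH*1000/dT * (term1 + term2)
t = 945*230*1000/24.8 * (0.0009 + 0.0001977539062)
t = 9621 s

9621


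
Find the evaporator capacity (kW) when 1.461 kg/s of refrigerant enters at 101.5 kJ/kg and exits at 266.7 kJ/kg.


dh = 266.7 - 101.5 = 165.2 kJ/kg
Q_evap = m_dot * dh = 1.461 * 165.2
Q_evap = 241.36 kW

241.36


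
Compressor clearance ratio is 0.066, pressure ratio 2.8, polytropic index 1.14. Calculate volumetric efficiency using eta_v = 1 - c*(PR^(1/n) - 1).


PR^(1/n) = 2.8^(1/1.14) = 2.46742458
eta_v = 1 - 0.066 * (2.46742458 - 1)
eta_v = 0.9031

0.9031


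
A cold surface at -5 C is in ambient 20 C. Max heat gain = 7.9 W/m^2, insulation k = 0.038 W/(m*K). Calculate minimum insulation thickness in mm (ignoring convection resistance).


dT = 20 - (-5) = 25 K
thickness = k * dT / q_max * 1000
thickness = 0.038 * 25 / 7.9 * 1000
thickness = 120.3 mm

120.3


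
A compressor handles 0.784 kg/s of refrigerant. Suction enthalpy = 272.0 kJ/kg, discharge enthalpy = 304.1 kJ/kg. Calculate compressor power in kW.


dh = 304.1 - 272.0 = 32.1 kJ/kg
W = m_dot * dh = 0.784 * 32.1 = 25.17 kW

25.17


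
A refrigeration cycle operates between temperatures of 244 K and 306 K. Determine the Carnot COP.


dT = 306 - 244 = 62 K
COP_carnot = T_cold / dT = 244 / 62
COP_carnot = 3.935

3.935


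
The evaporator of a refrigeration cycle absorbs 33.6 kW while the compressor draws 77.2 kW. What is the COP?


COP = Q_evap / W
COP = 33.6 / 77.2
COP = 0.435

0.435


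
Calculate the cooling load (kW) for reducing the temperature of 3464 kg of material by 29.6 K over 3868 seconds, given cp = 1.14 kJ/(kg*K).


Q = m * cp * dT / t
Q = 3464 * 1.14 * 29.6 / 3868
Q = 30.22 kW

30.22


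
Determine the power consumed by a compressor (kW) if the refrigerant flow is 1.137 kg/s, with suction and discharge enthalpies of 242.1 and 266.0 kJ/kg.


dh = 266.0 - 242.1 = 23.9 kJ/kg
W = m_dot * dh = 1.137 * 23.9 = 27.17 kW

27.17


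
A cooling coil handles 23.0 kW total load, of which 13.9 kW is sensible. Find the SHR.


SHR = Q_sensible / Q_total
SHR = 13.9 / 23.0
SHR = 0.604

0.604


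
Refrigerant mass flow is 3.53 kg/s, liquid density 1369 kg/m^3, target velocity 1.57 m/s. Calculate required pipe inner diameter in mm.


A = m_dot / (rho * v) = 3.53 / (1369 * 1.57) = 0.001642372274 m^2
d = sqrt(4*A/pi) * 1000
d = 45.7 mm

45.7


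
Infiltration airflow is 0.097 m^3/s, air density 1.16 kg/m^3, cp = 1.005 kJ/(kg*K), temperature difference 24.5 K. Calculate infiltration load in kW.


Q = V_dot * rho * cp * dT
Q = 0.097 * 1.16 * 1.005 * 24.5
Q = 2.771 kW

2.771


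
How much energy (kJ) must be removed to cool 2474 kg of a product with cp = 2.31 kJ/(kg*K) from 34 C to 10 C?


dT = 34 - (10) = 24 K
Q = m * cp * dT = 2474 * 2.31 * 24
Q = 137159 kJ

137159


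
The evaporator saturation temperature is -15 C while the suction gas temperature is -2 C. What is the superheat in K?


Superheat = T_suction - T_evap
Superheat = -2 - (-15)
Superheat = 13 K

13


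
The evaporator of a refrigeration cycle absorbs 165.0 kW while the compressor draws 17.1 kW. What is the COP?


COP = Q_evap / W
COP = 165.0 / 17.1
COP = 9.649

9.649


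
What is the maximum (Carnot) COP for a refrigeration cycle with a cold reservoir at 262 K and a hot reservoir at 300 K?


dT = 300 - 262 = 38 K
COP_carnot = T_cold / dT = 262 / 38
COP_carnot = 6.895

6.895


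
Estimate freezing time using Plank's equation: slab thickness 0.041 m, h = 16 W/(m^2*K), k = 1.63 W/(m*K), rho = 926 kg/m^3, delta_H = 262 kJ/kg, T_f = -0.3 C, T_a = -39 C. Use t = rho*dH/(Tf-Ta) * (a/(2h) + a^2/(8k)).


dT = -0.3 - (-39) = 38.7 K
term1 = a/(2h) = 0.041/(2*16) = 0.00128125
term2 = a^2/(8k) = 0.041^2/(8*1.63) = 0.0001289110429
t = rho*dH*1000/dT * (term1 + term2)
t = 926*262*1000/38.7 * (0.00128125 + 0.0001289110429)
t = 8840 s

8840


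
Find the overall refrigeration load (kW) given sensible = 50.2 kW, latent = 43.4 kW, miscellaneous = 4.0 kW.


Q_total = Q_s + Q_l + Q_misc
Q_total = 50.2 + 43.4 + 4.0
Q_total = 97.6 kW

97.6


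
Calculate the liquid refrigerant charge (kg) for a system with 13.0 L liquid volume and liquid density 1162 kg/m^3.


Charge = V * rho / 1000
Charge = 13.0 * 1162 / 1000
Charge = 15.11 kg

15.11


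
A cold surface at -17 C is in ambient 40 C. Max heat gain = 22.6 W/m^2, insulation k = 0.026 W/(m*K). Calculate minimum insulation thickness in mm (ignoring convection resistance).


dT = 40 - (-17) = 57 K
thickness = k * dT / q_max * 1000
thickness = 0.026 * 57 / 22.6 * 1000
thickness = 65.6 mm

65.6


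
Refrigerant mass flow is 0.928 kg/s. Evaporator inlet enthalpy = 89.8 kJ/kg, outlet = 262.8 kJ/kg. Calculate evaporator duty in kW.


dh = 262.8 - 89.8 = 173.0 kJ/kg
Q_evap = m_dot * dh = 0.928 * 173.0
Q_evap = 160.54 kW

160.54


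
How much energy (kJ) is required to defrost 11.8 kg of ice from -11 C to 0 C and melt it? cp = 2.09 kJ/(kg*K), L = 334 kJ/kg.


Sensible heat = cp * dT = 2.09 * 11 = 22.99 kJ/kg
Total per kg = 22.99 + 334 = 356.99 kJ/kg
Q = m * total = 11.8 * 356.99
Q = 4212.5 kJ

4212.5


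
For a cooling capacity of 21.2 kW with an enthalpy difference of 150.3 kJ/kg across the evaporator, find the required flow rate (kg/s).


m_dot = Q / dh
m_dot = 21.2 / 150.3
m_dot = 0.1411 kg/s

0.1411


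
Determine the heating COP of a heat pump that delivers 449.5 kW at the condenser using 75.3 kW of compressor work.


COP_hp = Q_cond / W
COP_hp = 449.5 / 75.3
COP_hp = 5.969

5.969


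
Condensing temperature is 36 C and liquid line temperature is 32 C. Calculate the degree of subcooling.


Subcooling = T_cond - T_liquid
Subcooling = 36 - 32
Subcooling = 4 K

4


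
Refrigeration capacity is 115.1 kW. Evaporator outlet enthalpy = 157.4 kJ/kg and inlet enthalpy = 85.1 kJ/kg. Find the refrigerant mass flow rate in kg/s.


dh = 157.4 - 85.1 = 72.3 kJ/kg
m_dot = Q / dh = 115.1 / 72.3 = 1.592 kg/s

1.592


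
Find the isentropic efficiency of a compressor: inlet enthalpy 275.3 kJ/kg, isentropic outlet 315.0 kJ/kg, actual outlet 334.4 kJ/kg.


dh_ideal = 315.0 - 275.3 = 39.7 kJ/kg
dh_actual = 334.4 - 275.3 = 59.1 kJ/kg
eta_s = dh_ideal / dh_actual = 39.7 / 59.1
eta_s = 0.6717

0.6717


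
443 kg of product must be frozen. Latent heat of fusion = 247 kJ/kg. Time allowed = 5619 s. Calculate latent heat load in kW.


Q_lat = m * h_fg / t
Q_lat = 443 * 247 / 5619
Q_lat = 19.47 kW

19.47


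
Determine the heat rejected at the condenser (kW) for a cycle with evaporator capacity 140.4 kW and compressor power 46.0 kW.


Q_cond = Q_evap + W
Q_cond = 140.4 + 46.0
Q_cond = 186.4 kW

186.4


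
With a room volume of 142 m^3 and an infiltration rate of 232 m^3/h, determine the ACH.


ACH = flow / volume
ACH = 232 / 142
ACH = 1.634

1.634


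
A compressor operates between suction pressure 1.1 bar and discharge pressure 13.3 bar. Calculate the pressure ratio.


PR = P_high / P_low
PR = 13.3 / 1.1
PR = 12.091

12.091


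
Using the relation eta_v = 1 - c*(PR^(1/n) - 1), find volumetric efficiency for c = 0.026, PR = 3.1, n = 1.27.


PR^(1/n) = 3.1^(1/1.27) = 2.43724378
eta_v = 1 - 0.026 * (2.43724378 - 1)
eta_v = 0.9626

0.9626


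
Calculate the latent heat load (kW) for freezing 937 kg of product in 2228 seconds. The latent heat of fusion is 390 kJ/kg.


Q_lat = m * h_fg / t
Q_lat = 937 * 390 / 2228
Q_lat = 164.02 kW

164.02


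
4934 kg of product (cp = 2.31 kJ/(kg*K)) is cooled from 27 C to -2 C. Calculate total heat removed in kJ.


dT = 27 - (-2) = 29 K
Q = m * cp * dT = 4934 * 2.31 * 29
Q = 330529 kJ

330529


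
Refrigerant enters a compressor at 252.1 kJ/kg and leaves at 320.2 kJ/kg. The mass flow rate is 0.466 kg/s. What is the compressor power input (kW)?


dh = 320.2 - 252.1 = 68.1 kJ/kg
W = m_dot * dh = 0.466 * 68.1 = 31.73 kW

31.73


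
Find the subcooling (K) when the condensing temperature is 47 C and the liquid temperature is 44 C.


Subcooling = T_cond - T_liquid
Subcooling = 47 - 44
Subcooling = 3 K

3


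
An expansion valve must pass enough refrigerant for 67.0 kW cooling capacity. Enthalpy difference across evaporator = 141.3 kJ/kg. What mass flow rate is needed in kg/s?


m_dot = Q / dh
m_dot = 67.0 / 141.3
m_dot = 0.4742 kg/s

0.4742


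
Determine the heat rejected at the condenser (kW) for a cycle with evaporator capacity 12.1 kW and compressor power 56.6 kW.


Q_cond = Q_evap + W
Q_cond = 12.1 + 56.6
Q_cond = 68.7 kW

68.7


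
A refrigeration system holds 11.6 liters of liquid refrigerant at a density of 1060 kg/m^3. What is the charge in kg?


Charge = V * rho / 1000
Charge = 11.6 * 1060 / 1000
Charge = 12.3 kg

12.3


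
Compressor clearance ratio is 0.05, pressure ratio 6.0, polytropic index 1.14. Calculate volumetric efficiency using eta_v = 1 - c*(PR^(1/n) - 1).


PR^(1/n) = 6.0^(1/1.14) = 4.81491712
eta_v = 1 - 0.05 * (4.81491712 - 1)
eta_v = 0.8093

0.8093


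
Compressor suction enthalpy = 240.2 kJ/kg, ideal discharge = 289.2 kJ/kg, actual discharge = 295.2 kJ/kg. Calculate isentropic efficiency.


dh_ideal = 289.2 - 240.2 = 49.0 kJ/kg
dh_actual = 295.2 - 240.2 = 55.0 kJ/kg
eta_s = dh_ideal / dh_actual = 49.0 / 55.0
eta_s = 0.8909

0.8909


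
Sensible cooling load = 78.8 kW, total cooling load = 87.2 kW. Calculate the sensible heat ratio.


SHR = Q_sensible / Q_total
SHR = 78.8 / 87.2
SHR = 0.904

0.904


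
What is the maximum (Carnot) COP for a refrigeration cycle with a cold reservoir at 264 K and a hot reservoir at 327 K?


dT = 327 - 264 = 63 K
COP_carnot = T_cold / dT = 264 / 63
COP_carnot = 4.19

4.19


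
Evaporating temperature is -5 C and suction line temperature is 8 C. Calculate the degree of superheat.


Superheat = T_suction - T_evap
Superheat = 8 - (-5)
Superheat = 13 K

13


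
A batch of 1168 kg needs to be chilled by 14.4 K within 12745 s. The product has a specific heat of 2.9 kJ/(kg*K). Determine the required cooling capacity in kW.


Q = m * cp * dT / t
Q = 1168 * 2.9 * 14.4 / 12745
Q = 3.827 kW

3.827


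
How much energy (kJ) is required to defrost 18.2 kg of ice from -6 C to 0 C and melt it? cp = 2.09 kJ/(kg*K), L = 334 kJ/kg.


Sensible heat = cp * dT = 2.09 * 6 = 12.54 kJ/kg
Total per kg = 12.54 + 334 = 346.54 kJ/kg
Q = m * total = 18.2 * 346.54
Q = 6307.0 kJ

6307.0


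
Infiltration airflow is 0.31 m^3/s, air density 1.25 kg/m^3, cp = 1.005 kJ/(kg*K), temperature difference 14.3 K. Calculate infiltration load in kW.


Q = V_dot * rho * cp * dT
Q = 0.31 * 1.25 * 1.005 * 14.3
Q = 5.569 kW

5.569


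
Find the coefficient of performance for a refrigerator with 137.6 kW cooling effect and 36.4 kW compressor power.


COP = Q_evap / W
COP = 137.6 / 36.4
COP = 3.78

3.78


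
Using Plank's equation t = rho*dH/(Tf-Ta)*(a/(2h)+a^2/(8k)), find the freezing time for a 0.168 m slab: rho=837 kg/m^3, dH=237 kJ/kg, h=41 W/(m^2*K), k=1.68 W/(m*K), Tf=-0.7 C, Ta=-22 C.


dT = -0.7 - (-22) = 21.3 K
term1 = a/(2h) = 0.168/(2*41) = 0.002048780488
term2 = a^2/(8k) = 0.168^2/(8*1.68) = 0.0021
t = rho*dH*1000/dT * (term1 + term2)
t = 837*237*1000/21.3 * (0.002048780488 + 0.0021)
t = 38638 s

38638


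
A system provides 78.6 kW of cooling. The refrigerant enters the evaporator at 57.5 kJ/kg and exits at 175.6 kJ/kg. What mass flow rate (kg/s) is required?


dh = 175.6 - 57.5 = 118.1 kJ/kg
m_dot = Q / dh = 78.6 / 118.1 = 0.6655 kg/s

0.6655


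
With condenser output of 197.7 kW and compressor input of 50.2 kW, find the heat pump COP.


COP_hp = Q_cond / W
COP_hp = 197.7 / 50.2
COP_hp = 3.938

3.938


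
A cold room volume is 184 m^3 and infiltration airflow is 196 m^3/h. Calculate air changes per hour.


ACH = flow / volume
ACH = 196 / 184
ACH = 1.065

1.065


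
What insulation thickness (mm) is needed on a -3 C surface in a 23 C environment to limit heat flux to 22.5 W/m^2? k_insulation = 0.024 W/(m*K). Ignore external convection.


dT = 23 - (-3) = 26 K
thickness = k * dT / q_max * 1000
thickness = 0.024 * 26 / 22.5 * 1000
thickness = 27.7 mm

27.7


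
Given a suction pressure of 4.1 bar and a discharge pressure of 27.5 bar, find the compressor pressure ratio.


PR = P_high / P_low
PR = 27.5 / 4.1
PR = 6.707

6.707


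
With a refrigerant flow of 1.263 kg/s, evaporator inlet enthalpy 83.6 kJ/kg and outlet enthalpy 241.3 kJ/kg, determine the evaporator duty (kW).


dh = 241.3 - 83.6 = 157.7 kJ/kg
Q_evap = m_dot * dh = 1.263 * 157.7
Q_evap = 199.18 kW

199.18


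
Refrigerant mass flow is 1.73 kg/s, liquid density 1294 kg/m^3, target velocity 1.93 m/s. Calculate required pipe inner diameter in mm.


A = m_dot / (rho * v) = 1.73 / (1294 * 1.93) = 0.0006927148818 m^2
d = sqrt(4*A/pi) * 1000
d = 29.7 mm

29.7


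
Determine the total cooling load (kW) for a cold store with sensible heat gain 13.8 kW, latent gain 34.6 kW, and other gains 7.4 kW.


Q_total = Q_s + Q_l + Q_misc
Q_total = 13.8 + 34.6 + 7.4
Q_total = 55.8 kW

55.8


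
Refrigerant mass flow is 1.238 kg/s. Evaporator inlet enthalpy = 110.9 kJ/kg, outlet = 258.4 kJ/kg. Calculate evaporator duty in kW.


dh = 258.4 - 110.9 = 147.5 kJ/kg
Q_evap = m_dot * dh = 1.238 * 147.5
Q_evap = 182.61 kW

182.61


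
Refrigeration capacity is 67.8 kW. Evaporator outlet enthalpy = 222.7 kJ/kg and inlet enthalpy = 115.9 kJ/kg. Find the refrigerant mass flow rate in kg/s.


dh = 222.7 - 115.9 = 106.8 kJ/kg
m_dot = Q / dh = 67.8 / 106.8 = 0.6348 kg/s

0.6348


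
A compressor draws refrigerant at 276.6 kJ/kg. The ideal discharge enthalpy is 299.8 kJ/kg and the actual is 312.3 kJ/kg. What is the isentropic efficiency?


dh_ideal = 299.8 - 276.6 = 23.2 kJ/kg
dh_actual = 312.3 - 276.6 = 35.7 kJ/kg
eta_s = dh_ideal / dh_actual = 23.2 / 35.7
eta_s = 0.6499

0.6499


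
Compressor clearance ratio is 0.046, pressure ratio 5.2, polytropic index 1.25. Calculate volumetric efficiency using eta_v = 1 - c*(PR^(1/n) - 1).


PR^(1/n) = 5.2^(1/1.25) = 3.73940647
eta_v = 1 - 0.046 * (3.73940647 - 1)
eta_v = 0.874

0.874


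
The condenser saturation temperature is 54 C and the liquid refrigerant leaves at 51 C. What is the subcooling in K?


Subcooling = T_cond - T_liquid
Subcooling = 54 - 51
Subcooling = 3 K

3


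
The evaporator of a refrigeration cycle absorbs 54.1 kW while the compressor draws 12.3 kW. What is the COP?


COP = Q_evap / W
COP = 54.1 / 12.3
COP = 4.398

4.398


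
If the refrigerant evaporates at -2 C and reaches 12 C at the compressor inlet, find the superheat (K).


Superheat = T_suction - T_evap
Superheat = 12 - (-2)
Superheat = 14 K

14


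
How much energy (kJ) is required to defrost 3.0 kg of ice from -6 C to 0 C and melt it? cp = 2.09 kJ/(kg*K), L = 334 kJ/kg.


Sensible heat = cp * dT = 2.09 * 6 = 12.54 kJ/kg
Total per kg = 12.54 + 334 = 346.54 kJ/kg
Q = m * total = 3.0 * 346.54
Q = 1039.6 kJ

1039.6


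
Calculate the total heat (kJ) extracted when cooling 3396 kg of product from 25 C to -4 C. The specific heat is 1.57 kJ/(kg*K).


dT = 25 - (-4) = 29 K
Q = m * cp * dT = 3396 * 1.57 * 29
Q = 154620 kJ

154620


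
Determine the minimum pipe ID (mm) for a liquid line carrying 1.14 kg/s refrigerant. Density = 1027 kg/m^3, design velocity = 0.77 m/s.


A = m_dot / (rho * v) = 1.14 / (1027 * 0.77) = 0.001441596378 m^2
d = sqrt(4*A/pi) * 1000
d = 42.8 mm

42.8


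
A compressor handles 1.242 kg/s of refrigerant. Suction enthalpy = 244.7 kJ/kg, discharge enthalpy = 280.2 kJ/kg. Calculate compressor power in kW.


dh = 280.2 - 244.7 = 35.5 kJ/kg
W = m_dot * dh = 1.242 * 35.5 = 44.09 kW

44.09


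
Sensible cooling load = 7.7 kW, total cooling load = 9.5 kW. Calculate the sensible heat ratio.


SHR = Q_sensible / Q_total
SHR = 7.7 / 9.5
SHR = 0.811

0.811


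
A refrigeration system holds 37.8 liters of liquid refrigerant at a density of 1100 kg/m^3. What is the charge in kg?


Charge = V * rho / 1000
Charge = 37.8 * 1100 / 1000
Charge = 41.58 kg

41.58


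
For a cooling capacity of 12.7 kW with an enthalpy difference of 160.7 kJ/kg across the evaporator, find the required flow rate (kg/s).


m_dot = Q / dh
m_dot = 12.7 / 160.7
m_dot = 0.079 kg/s

0.079


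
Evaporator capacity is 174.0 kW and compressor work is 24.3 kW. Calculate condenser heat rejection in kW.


Q_cond = Q_evap + W
Q_cond = 174.0 + 24.3
Q_cond = 198.3 kW

198.3


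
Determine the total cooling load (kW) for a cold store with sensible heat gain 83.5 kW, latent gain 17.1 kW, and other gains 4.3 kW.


Q_total = Q_s + Q_l + Q_misc
Q_total = 83.5 + 17.1 + 4.3
Q_total = 104.9 kW

104.9


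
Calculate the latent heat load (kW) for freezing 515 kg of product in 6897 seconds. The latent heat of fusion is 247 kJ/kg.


Q_lat = m * h_fg / t
Q_lat = 515 * 247 / 6897
Q_lat = 18.44 kW

18.44


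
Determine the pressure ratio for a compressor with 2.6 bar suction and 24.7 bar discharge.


PR = P_high / P_low
PR = 24.7 / 2.6
PR = 9.5

9.5


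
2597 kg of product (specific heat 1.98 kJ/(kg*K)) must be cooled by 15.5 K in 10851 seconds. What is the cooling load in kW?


Q = m * cp * dT / t
Q = 2597 * 1.98 * 15.5 / 10851
Q = 7.345 kW

7.345


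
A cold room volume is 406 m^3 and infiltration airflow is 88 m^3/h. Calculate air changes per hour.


ACH = flow / volume
ACH = 88 / 406
ACH = 0.217

0.217


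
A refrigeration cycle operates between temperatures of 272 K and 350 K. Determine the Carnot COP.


dT = 350 - 272 = 78 K
COP_carnot = T_cold / dT = 272 / 78
COP_carnot = 3.487

3.487


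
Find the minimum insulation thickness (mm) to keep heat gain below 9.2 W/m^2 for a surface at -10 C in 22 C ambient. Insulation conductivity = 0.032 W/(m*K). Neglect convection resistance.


dT = 22 - (-10) = 32 K
thickness = k * dT / q_max * 1000
thickness = 0.032 * 32 / 9.2 * 1000
thickness = 111.3 mm

111.3


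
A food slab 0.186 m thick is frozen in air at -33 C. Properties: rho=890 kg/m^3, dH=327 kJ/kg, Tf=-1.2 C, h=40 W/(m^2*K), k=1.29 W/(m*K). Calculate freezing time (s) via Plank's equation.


dT = -1.2 - (-33) = 31.8 K
term1 = a/(2h) = 0.186/(2*40) = 0.002325
term2 = a^2/(8k) = 0.186^2/(8*1.29) = 0.003352325581
t = rho*dH*1000/dT * (term1 + term2)
t = 890*327*1000/31.8 * (0.002325 + 0.003352325581)
t = 51958 s

51958


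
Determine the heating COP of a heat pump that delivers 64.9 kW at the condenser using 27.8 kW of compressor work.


COP_hp = Q_cond / W
COP_hp = 64.9 / 27.8
COP_hp = 2.335

2.335


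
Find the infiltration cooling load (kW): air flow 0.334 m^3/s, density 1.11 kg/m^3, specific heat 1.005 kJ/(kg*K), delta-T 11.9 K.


Q = V_dot * rho * cp * dT
Q = 0.334 * 1.11 * 1.005 * 11.9
Q = 4.434 kW

4.434


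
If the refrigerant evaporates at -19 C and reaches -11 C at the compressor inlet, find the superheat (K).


Superheat = T_suction - T_evap
Superheat = -11 - (-19)
Superheat = 8 K

8


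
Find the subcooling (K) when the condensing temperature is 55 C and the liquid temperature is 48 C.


Subcooling = T_cond - T_liquid
Subcooling = 55 - 48
Subcooling = 7 K

7


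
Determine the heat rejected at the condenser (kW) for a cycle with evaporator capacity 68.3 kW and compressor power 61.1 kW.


Q_cond = Q_evap + W
Q_cond = 68.3 + 61.1
Q_cond = 129.4 kW

129.4


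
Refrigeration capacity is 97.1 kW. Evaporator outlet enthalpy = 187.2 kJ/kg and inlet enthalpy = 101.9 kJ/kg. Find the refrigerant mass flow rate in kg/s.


dh = 187.2 - 101.9 = 85.3 kJ/kg
m_dot = Q / dh = 97.1 / 85.3 = 1.1383 kg/s

1.1383


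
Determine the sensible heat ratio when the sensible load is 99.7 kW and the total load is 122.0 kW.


SHR = Q_sensible / Q_total
SHR = 99.7 / 122.0
SHR = 0.817

0.817


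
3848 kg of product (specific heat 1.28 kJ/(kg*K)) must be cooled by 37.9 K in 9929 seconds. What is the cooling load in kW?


Q = m * cp * dT / t
Q = 3848 * 1.28 * 37.9 / 9929
Q = 18.801 kW

18.801


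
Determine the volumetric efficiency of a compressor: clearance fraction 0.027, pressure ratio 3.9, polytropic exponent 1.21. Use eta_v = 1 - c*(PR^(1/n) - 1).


PR^(1/n) = 3.9^(1/1.21) = 3.07952083
eta_v = 1 - 0.027 * (3.07952083 - 1)
eta_v = 0.9439

0.9439


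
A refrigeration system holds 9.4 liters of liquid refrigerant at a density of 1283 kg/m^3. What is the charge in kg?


Charge = V * rho / 1000
Charge = 9.4 * 1283 / 1000
Charge = 12.06 kg

12.06


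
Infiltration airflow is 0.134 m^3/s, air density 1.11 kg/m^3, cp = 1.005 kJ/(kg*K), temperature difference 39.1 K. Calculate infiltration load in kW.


Q = V_dot * rho * cp * dT
Q = 0.134 * 1.11 * 1.005 * 39.1
Q = 5.845 kW

5.845


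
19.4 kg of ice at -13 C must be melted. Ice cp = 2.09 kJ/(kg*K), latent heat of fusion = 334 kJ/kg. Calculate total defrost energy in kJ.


Sensible heat = cp * dT = 2.09 * 13 = 27.17 kJ/kg
Total per kg = 27.17 + 334 = 361.17 kJ/kg
Q = m * total = 19.4 * 361.17
Q = 7006.7 kJ

7006.7


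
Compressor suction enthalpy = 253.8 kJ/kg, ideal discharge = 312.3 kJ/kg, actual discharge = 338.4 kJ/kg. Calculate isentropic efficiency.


dh_ideal = 312.3 - 253.8 = 58.5 kJ/kg
dh_actual = 338.4 - 253.8 = 84.6 kJ/kg
eta_s = dh_ideal / dh_actual = 58.5 / 84.6
eta_s = 0.6915

0.6915


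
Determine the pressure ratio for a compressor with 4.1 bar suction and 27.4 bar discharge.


PR = P_high / P_low
PR = 27.4 / 4.1
PR = 6.683

6.683


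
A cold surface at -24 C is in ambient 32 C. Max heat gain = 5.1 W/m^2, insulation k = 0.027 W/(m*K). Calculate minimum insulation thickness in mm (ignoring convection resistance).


dT = 32 - (-24) = 56 K
thickness = k * dT / q_max * 1000
thickness = 0.027 * 56 / 5.1 * 1000
thickness = 296.5 mm

296.5


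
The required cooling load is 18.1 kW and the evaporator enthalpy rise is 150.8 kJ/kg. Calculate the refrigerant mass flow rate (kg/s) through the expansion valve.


m_dot = Q / dh
m_dot = 18.1 / 150.8
m_dot = 0.12 kg/s

0.12


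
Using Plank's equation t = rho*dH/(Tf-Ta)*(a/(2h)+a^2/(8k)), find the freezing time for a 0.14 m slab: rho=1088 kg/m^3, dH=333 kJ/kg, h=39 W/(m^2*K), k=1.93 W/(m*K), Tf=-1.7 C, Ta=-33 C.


dT = -1.7 - (-33) = 31.3 K
term1 = a/(2h) = 0.14/(2*39) = 0.001794871795
term2 = a^2/(8k) = 0.14^2/(8*1.93) = 0.001269430052
t = rho*dH*1000/dT * (term1 + term2)
t = 1088*333*1000/31.3 * (0.001794871795 + 0.001269430052)
t = 35470 s

35470


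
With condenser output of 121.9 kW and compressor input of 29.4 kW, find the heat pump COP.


COP_hp = Q_cond / W
COP_hp = 121.9 / 29.4
COP_hp = 4.146

4.146


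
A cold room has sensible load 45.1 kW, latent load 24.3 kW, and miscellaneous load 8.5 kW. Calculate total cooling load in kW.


Q_total = Q_s + Q_l + Q_misc
Q_total = 45.1 + 24.3 + 8.5
Q_total = 77.9 kW

77.9


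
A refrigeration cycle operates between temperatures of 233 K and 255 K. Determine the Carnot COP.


dT = 255 - 233 = 22 K
COP_carnot = T_cold / dT = 233 / 22
COP_carnot = 10.591

10.591


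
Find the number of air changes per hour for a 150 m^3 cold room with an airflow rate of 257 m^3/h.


ACH = flow / volume
ACH = 257 / 150
ACH = 1.713

1.713


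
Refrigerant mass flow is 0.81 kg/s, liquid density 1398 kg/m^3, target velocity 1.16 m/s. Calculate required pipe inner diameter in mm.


A = m_dot / (rho * v) = 0.81 / (1398 * 1.16) = 0.0004994820186 m^2
d = sqrt(4*A/pi) * 1000
d = 25.2 mm

25.2


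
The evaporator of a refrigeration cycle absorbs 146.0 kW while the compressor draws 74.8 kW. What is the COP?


COP = Q_evap / W
COP = 146.0 / 74.8
COP = 1.952

1.952


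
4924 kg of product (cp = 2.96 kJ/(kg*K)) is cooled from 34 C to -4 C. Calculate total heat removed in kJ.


dT = 34 - (-4) = 38 K
Q = m * cp * dT = 4924 * 2.96 * 38
Q = 553852 kJ

553852


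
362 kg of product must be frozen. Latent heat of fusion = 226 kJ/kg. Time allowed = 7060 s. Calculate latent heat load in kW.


Q_lat = m * h_fg / t
Q_lat = 362 * 226 / 7060
Q_lat = 11.59 kW

11.59


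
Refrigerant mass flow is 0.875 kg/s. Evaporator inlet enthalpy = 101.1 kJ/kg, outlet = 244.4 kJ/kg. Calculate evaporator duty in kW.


dh = 244.4 - 101.1 = 143.3 kJ/kg
Q_evap = m_dot * dh = 0.875 * 143.3
Q_evap = 125.39 kW

125.39


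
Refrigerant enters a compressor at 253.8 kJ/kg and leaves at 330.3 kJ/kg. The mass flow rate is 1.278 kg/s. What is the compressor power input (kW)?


dh = 330.3 - 253.8 = 76.5 kJ/kg
W = m_dot * dh = 1.278 * 76.5 = 97.77 kW

97.77


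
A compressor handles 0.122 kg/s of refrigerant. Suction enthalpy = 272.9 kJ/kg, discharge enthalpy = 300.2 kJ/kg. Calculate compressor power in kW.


dh = 300.2 - 272.9 = 27.3 kJ/kg
W = m_dot * dh = 0.122 * 27.3 = 3.33 kW

3.33


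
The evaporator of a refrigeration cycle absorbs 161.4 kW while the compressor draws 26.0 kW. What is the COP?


COP = Q_evap / W
COP = 161.4 / 26.0
COP = 6.208

6.208


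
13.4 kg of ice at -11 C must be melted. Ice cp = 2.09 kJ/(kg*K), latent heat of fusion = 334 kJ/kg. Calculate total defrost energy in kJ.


Sensible heat = cp * dT = 2.09 * 11 = 22.99 kJ/kg
Total per kg = 22.99 + 334 = 356.99 kJ/kg
Q = m * total = 13.4 * 356.99
Q = 4783.7 kJ

4783.7


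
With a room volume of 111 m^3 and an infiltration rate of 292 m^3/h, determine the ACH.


ACH = flow / volume
ACH = 292 / 111
ACH = 2.631

2.631


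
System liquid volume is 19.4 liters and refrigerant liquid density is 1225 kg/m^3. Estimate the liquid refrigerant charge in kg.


Charge = V * rho / 1000
Charge = 19.4 * 1225 / 1000
Charge = 23.77 kg

23.77


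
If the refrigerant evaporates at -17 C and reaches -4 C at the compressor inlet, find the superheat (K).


Superheat = T_suction - T_evap
Superheat = -4 - (-17)
Superheat = 13 K

13


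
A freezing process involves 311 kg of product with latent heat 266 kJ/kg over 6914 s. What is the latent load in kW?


Q_lat = m * h_fg / t
Q_lat = 311 * 266 / 6914
Q_lat = 11.96 kW

11.96


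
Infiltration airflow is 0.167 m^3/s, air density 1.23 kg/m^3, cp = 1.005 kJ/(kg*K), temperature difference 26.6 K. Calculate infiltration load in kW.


Q = V_dot * rho * cp * dT
Q = 0.167 * 1.23 * 1.005 * 26.6
Q = 5.491 kW

5.491


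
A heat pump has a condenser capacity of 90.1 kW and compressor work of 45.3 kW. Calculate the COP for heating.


COP_hp = Q_cond / W
COP_hp = 90.1 / 45.3
COP_hp = 1.989

1.989


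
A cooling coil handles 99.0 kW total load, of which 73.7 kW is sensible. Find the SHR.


SHR = Q_sensible / Q_total
SHR = 73.7 / 99.0
SHR = 0.744

0.744


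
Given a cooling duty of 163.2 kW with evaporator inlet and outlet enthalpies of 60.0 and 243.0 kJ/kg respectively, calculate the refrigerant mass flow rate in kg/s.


dh = 243.0 - 60.0 = 183.0 kJ/kg
m_dot = Q / dh = 163.2 / 183.0 = 0.8918 kg/s

0.8918


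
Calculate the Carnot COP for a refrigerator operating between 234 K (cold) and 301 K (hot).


dT = 301 - 234 = 67 K
COP_carnot = T_cold / dT = 234 / 67
COP_carnot = 3.493

3.493


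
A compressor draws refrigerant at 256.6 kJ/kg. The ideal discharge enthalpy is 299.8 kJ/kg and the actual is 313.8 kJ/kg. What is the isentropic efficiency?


dh_ideal = 299.8 - 256.6 = 43.2 kJ/kg
dh_actual = 313.8 - 256.6 = 57.2 kJ/kg
eta_s = dh_ideal / dh_actual = 43.2 / 57.2
eta_s = 0.7552

0.7552


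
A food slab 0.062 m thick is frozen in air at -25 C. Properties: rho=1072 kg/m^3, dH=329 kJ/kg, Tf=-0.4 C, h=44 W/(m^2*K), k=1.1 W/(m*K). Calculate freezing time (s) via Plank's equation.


dT = -0.4 - (-25) = 24.6 K
term1 = a/(2h) = 0.062/(2*44) = 0.0007045454545
term2 = a^2/(8k) = 0.062^2/(8*1.1) = 0.0004368181818
t = rho*dH*1000/dT * (term1 + term2)
t = 1072*329*1000/24.6 * (0.0007045454545 + 0.0004368181818)
t = 16364 s

16364


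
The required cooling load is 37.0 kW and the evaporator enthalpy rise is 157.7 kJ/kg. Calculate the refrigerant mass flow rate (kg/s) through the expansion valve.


m_dot = Q / dh
m_dot = 37.0 / 157.7
m_dot = 0.2346 kg/s

0.2346


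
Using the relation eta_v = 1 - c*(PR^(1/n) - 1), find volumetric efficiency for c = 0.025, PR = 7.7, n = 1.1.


PR^(1/n) = 7.7^(1/1.1) = 6.39588519
eta_v = 1 - 0.025 * (6.39588519 - 1)
eta_v = 0.8651

0.8651


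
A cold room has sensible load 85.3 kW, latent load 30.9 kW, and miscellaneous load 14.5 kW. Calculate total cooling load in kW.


Q_total = Q_s + Q_l + Q_misc
Q_total = 85.3 + 30.9 + 14.5
Q_total = 130.7 kW

130.7


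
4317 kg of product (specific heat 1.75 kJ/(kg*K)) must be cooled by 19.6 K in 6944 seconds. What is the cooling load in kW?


Q = m * cp * dT / t
Q = 4317 * 1.75 * 19.6 / 6944
Q = 21.324 kW

21.324


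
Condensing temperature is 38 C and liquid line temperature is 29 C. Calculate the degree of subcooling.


Subcooling = T_cond - T_liquid
Subcooling = 38 - 29
Subcooling = 9 K

9


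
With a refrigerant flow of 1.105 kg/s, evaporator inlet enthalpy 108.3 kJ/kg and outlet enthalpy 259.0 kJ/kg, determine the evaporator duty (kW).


dh = 259.0 - 108.3 = 150.7 kJ/kg
Q_evap = m_dot * dh = 1.105 * 150.7
Q_evap = 166.52 kW

166.52


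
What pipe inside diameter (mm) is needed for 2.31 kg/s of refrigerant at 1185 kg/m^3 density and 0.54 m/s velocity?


A = m_dot / (rho * v) = 2.31 / (1185 * 0.54) = 0.003609939053 m^2
d = sqrt(4*A/pi) * 1000
d = 67.8 mm

67.8


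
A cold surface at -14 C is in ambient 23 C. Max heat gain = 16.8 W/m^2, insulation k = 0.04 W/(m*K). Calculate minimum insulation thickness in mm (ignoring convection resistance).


dT = 23 - (-14) = 37 K
thickness = k * dT / q_max * 1000
thickness = 0.04 * 37 / 16.8 * 1000
thickness = 88.1 mm

88.1


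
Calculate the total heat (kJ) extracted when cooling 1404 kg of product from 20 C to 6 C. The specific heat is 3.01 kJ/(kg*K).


dT = 20 - (6) = 14 K
Q = m * cp * dT = 1404 * 3.01 * 14
Q = 59165 kJ

59165


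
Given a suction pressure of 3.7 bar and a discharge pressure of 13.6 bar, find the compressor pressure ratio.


PR = P_high / P_low
PR = 13.6 / 3.7
PR = 3.676

3.676


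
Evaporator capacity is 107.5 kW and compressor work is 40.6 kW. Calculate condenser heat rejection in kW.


Q_cond = Q_evap + W
Q_cond = 107.5 + 40.6
Q_cond = 148.1 kW

148.1


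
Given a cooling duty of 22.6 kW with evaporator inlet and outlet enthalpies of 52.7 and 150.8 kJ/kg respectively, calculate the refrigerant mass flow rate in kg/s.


dh = 150.8 - 52.7 = 98.1 kJ/kg
m_dot = Q / dh = 22.6 / 98.1 = 0.2304 kg/s

0.2304


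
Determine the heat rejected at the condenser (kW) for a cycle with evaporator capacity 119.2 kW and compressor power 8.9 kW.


Q_cond = Q_evap + W
Q_cond = 119.2 + 8.9
Q_cond = 128.1 kW

128.1


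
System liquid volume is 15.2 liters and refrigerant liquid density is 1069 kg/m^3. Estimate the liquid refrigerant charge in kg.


Charge = V * rho / 1000
Charge = 15.2 * 1069 / 1000
Charge = 16.25 kg

16.25


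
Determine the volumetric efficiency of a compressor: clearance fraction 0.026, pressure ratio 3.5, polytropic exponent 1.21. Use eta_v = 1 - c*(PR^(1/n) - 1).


PR^(1/n) = 3.5^(1/1.21) = 2.81606718
eta_v = 1 - 0.026 * (2.81606718 - 1)
eta_v = 0.9528

0.9528


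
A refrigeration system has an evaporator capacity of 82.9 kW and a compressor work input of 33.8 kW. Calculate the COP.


COP = Q_evap / W
COP = 82.9 / 33.8
COP = 2.453

2.453


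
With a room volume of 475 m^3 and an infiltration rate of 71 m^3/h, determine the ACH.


ACH = flow / volume
ACH = 71 / 475
ACH = 0.149

0.149


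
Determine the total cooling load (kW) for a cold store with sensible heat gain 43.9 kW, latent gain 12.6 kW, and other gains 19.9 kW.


Q_total = Q_s + Q_l + Q_misc
Q_total = 43.9 + 12.6 + 19.9
Q_total = 76.4 kW

76.4


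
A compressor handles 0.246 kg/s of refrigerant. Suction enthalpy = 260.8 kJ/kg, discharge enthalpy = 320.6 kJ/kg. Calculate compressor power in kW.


dh = 320.6 - 260.8 = 59.8 kJ/kg
W = m_dot * dh = 0.246 * 59.8 = 14.71 kW

14.71


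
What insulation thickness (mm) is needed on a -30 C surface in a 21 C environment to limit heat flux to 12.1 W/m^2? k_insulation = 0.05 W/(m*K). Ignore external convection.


dT = 21 - (-30) = 51 K
thickness = k * dT / q_max * 1000
thickness = 0.05 * 51 / 12.1 * 1000
thickness = 210.7 mm

210.7


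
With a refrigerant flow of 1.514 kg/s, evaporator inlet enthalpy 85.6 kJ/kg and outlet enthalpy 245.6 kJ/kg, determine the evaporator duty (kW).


dh = 245.6 - 85.6 = 160.0 kJ/kg
Q_evap = m_dot * dh = 1.514 * 160.0
Q_evap = 242.24 kW

242.24


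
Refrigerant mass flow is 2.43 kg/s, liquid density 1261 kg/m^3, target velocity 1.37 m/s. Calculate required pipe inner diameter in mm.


A = m_dot / (rho * v) = 2.43 / (1261 * 1.37) = 0.001406600022 m^2
d = sqrt(4*A/pi) * 1000
d = 42.3 mm

42.3


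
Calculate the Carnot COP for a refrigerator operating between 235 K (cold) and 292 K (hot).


dT = 292 - 235 = 57 K
COP_carnot = T_cold / dT = 235 / 57
COP_carnot = 4.123

4.123


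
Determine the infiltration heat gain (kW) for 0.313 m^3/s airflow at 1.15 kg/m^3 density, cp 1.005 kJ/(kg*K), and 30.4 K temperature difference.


Q = V_dot * rho * cp * dT
Q = 0.313 * 1.15 * 1.005 * 30.4
Q = 10.997 kW

10.997


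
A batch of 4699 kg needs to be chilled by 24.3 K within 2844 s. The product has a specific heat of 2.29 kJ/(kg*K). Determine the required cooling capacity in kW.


Q = m * cp * dT / t
Q = 4699 * 2.29 * 24.3 / 2844
Q = 91.943 kW

91.943


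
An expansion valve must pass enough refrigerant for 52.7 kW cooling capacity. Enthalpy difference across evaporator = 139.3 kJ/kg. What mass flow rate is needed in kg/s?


m_dot = Q / dh
m_dot = 52.7 / 139.3
m_dot = 0.3783 kg/s

0.3783


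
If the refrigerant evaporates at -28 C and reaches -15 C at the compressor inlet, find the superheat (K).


Superheat = T_suction - T_evap
Superheat = -15 - (-28)
Superheat = 13 K

13


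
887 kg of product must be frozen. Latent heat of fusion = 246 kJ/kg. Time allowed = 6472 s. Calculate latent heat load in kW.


Q_lat = m * h_fg / t
Q_lat = 887 * 246 / 6472
Q_lat = 33.71 kW

33.71


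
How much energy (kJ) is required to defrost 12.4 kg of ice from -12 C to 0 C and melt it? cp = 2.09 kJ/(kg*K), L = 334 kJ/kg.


Sensible heat = cp * dT = 2.09 * 12 = 25.08 kJ/kg
Total per kg = 25.08 + 334 = 359.08 kJ/kg
Q = m * total = 12.4 * 359.08
Q = 4452.6 kJ

4452.6


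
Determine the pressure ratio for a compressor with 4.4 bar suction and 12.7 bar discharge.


PR = P_high / P_low
PR = 12.7 / 4.4
PR = 2.886

2.886


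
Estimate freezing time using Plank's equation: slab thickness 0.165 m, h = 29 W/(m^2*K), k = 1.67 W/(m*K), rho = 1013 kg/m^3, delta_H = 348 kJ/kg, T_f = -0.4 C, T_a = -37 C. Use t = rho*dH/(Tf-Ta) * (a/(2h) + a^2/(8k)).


dT = -0.4 - (-37) = 36.6 K
term1 = a/(2h) = 0.165/(2*29) = 0.002844827586
term2 = a^2/(8k) = 0.165^2/(8*1.67) = 0.002037799401
t = rho*dH*1000/dT * (term1 + term2)
t = 1013*348*1000/36.6 * (0.002844827586 + 0.002037799401)
t = 47029 s

47029


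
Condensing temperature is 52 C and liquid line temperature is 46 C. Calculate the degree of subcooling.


Subcooling = T_cond - T_liquid
Subcooling = 52 - 46
Subcooling = 6 K

6


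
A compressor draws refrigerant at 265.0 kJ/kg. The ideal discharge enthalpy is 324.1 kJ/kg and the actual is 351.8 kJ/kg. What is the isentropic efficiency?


dh_ideal = 324.1 - 265.0 = 59.1 kJ/kg
dh_actual = 351.8 - 265.0 = 86.8 kJ/kg
eta_s = dh_ideal / dh_actual = 59.1 / 86.8
eta_s = 0.6809

0.6809
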